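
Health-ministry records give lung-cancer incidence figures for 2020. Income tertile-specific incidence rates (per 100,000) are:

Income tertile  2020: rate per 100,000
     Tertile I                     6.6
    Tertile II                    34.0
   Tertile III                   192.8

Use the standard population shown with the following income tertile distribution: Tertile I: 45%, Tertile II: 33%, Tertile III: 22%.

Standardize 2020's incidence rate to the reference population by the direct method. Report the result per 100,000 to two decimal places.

Standard weights: 0.45, 0.33, 0.22.
Standardized rate: 0.4500×6.6 + 0.3300×34.0 + 0.2200×192.8 = 56.6060 per 100,000.

56.61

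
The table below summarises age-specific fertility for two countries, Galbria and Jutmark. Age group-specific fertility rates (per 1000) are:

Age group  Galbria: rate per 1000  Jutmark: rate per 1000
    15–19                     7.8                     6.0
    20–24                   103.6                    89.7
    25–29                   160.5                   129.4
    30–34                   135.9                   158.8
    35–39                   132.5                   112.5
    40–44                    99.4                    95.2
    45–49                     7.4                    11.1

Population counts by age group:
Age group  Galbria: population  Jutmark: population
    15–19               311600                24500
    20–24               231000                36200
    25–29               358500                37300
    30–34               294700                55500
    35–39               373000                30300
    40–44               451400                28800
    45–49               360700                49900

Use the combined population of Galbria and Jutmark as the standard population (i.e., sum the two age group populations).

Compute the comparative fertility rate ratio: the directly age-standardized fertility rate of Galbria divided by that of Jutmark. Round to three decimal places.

Combined standard total = 2643400; weights = 0.1271, 0.1011, 0.1497, 0.1325, 0.1526, 0.1817, 0.1553.
Galbria: 0.1271×7.8 + 0.1011×103.6 + 0.1497×160.5 + 0.1325×135.9 + 0.1526×132.5 + 0.1817×99.4 + 0.1553×7.4 = 92.9217 per 1000.
Jutmark: 0.1271×6.0 + 0.1011×89.7 + 0.1497×129.4 + 0.1325×158.8 + 0.1526×112.5 + 0.1817×95.2 + 0.1553×11.1 = 86.4253 per 1000.
Ratio = 92.9217 ÷ 86.4253 = 1.07517.

1.075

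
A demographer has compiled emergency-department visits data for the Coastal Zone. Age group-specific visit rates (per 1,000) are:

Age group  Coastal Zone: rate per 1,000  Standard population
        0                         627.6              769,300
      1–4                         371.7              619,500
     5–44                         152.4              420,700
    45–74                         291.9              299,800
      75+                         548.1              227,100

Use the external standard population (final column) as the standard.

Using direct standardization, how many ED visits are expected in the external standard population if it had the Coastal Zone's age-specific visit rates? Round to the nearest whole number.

989181

Expected ED visits = Σ (standard pop × age-specific rate ÷ 1,000)
= 769,300×627.6/1,000 + 619,500×371.7/1,000 + 420,700×152.4/1,000 + 299,800×291.9/1,000 + 227,100×548.1/1,000
= 482812.68 + 230268.15 + 64114.68 + 87511.62 + 124473.51 = 989180.64.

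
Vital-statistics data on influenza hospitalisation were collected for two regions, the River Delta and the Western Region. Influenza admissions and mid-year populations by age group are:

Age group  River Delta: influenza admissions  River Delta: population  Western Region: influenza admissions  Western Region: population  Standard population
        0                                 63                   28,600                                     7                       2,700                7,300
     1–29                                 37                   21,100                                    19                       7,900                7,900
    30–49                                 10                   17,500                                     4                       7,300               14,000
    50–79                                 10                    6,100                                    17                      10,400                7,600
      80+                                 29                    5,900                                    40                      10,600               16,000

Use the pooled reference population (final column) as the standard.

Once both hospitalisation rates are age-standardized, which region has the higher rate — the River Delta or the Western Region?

Age-specific rates per 100,000 for the River Delta: 220.28, 175.36, 57.14, 163.93, 491.53.
For the Western Region: 259.26, 240.51, 54.79, 163.46, 377.36.
Standard total = 52,800; weights = 0.1383, 0.1496, 0.2652, 0.1439, 0.3030.
The River Delta: 0.1383×220.28 + 0.1496×175.36 + 0.2652×57.14 + 0.1439×163.93 + 0.3030×491.53 = 244.3875 per 100,000.
The Western Region: 0.1383×259.26 + 0.1496×240.51 + 0.2652×54.79 + 0.1439×163.46 + 0.3030×377.36 = 224.2379 per 100,000.
The crude rates (188.13 vs 223.65) would put the Western Region higher, but that reflects its age composition; once standardized to a common age structure, the River Delta has the higher underlying rate.

River Delta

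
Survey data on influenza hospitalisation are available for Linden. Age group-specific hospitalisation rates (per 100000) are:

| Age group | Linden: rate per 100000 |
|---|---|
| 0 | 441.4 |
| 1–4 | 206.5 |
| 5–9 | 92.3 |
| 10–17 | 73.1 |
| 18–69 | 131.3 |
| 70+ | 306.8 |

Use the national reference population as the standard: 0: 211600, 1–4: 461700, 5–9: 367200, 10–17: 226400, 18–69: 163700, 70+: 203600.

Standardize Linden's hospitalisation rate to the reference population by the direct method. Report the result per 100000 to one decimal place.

197.7

Standard total = 1634200; weights = 0.1295, 0.2825, 0.2247, 0.1385, 0.1002, 0.1246.
Standardized rate: 0.1295×441.4 + 0.2825×206.5 + 0.2247×92.3 + 0.1385×73.1 + 0.1002×131.3 + 0.1246×306.8 = 197.7371 per 100000.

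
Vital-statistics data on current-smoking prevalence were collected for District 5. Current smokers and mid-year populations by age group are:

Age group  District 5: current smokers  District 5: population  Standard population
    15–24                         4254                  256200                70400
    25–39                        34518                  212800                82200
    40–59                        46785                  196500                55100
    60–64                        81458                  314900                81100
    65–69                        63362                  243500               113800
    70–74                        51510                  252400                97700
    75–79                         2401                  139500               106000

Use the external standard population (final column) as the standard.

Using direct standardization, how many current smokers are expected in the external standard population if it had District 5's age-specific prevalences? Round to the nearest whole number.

Age-specific rates per 1000 for District 5: 16.604, 162.209, 238.092, 258.679, 260.214, 204.081, 17.211.
Expected current smokers = Σ (standard pop × age-specific rate ÷ 1000)
= 70400×16.604/1000 + 82200×162.209/1000 + 55100×238.092/1000 + 81100×258.679/1000 + 113800×260.214/1000 + 97700×204.081/1000 + 106000×17.211/1000
= 1168.94 + 13333.55 + 13118.85 + 20978.86 + 29612.30 + 19938.70 + 1824.42 = 99975.61.

99976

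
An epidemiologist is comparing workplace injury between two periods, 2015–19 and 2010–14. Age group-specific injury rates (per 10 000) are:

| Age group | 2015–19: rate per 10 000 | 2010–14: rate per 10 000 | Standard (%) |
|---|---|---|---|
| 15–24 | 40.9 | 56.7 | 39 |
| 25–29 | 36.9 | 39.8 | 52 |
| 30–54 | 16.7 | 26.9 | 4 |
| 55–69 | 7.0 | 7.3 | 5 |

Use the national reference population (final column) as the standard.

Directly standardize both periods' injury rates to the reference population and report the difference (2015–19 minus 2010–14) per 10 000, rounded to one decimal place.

-8.1

Standard weights: 0.39, 0.52, 0.04, 0.05.
2015–19: 0.3900×40.9 + 0.5200×36.9 + 0.0400×16.7 + 0.0500×7.0 = 36.1570 per 10 000.
2010–14: 0.3900×56.7 + 0.5200×39.8 + 0.0400×26.9 + 0.0500×7.3 = 44.2500 per 10 000.
Difference = 36.1570 − 44.2500 = -8.0930.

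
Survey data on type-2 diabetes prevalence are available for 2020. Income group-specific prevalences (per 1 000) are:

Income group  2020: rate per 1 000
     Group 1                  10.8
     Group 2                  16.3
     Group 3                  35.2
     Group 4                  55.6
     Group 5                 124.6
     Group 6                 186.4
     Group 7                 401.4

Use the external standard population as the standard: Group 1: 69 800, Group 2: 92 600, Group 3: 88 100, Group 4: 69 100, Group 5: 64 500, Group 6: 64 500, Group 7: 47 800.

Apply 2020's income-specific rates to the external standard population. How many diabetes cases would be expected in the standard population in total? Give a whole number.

Expected diabetes cases = Σ (standard pop × income-specific rate ÷ 1 000)
= 69 800×10.8/1 000 + 92 600×16.3/1 000 + 88 100×35.2/1 000 + 69 100×55.6/1 000 + 64 500×124.6/1 000 + 64 500×186.4/1 000 + 47 800×401.4/1 000
= 753.84 + 1509.38 + 3101.12 + 3841.96 + 8036.70 + 12022.80 + 19186.92 = 48452.72.

48453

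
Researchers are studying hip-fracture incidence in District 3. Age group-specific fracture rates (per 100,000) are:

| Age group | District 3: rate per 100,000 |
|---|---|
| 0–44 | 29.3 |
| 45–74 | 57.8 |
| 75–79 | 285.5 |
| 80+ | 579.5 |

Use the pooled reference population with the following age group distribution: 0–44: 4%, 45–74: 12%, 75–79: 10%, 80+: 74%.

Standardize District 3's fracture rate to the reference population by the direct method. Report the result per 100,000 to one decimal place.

Standard weights: 0.04, 0.12, 0.10, 0.74.
Standardized rate: 0.0400×29.3 + 0.1200×57.8 + 0.1000×285.5 + 0.7400×579.5 = 465.4880 per 100,000.

465.5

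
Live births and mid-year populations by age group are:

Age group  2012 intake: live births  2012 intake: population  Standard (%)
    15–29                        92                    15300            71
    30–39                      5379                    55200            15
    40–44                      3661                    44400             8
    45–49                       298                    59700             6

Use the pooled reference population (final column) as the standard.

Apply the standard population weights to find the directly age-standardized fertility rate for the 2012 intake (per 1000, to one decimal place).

25.8

Age-specific rates per 1000 for the 2012 intake: 6.013, 97.446, 82.455, 4.992.
Standard weights: 0.71, 0.15, 0.08, 0.06.
Standardized rate: 0.7100×6.013 + 0.1500×97.446 + 0.0800×82.455 + 0.0600×4.992 = 25.7820 per 1000.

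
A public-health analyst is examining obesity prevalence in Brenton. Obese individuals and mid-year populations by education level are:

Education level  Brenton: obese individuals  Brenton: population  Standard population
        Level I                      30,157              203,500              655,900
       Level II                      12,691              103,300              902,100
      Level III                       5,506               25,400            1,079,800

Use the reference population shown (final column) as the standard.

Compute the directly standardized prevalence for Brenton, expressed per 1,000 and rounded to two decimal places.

Education-specific rates per 1,000 for Brenton: 148.192, 122.856, 216.772.
Standard total = 2,637,800; weights = 0.2487, 0.3420, 0.4094.
Standardized rate: 0.2487×148.192 + 0.3420×122.856 + 0.4094×216.772 = 167.6007 per 1,000.

167.60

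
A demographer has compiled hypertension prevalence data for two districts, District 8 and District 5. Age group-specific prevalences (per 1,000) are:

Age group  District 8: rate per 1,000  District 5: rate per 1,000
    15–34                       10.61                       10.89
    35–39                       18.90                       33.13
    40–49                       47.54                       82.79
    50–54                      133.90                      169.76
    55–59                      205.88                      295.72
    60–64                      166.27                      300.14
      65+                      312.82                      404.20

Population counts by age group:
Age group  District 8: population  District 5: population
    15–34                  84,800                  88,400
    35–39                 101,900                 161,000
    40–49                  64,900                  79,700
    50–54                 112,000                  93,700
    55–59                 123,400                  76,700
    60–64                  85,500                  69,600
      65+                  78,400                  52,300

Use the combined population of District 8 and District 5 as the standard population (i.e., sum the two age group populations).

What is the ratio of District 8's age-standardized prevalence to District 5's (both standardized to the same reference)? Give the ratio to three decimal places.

0.690

Combined standard total = 1,272,300; weights = 0.1361, 0.2066, 0.1137, 0.1617, 0.1573, 0.1219, 0.1027.
District 8: 0.1361×10.61 + 0.2066×18.90 + 0.1137×47.54 + 0.1617×133.90 + 0.1573×205.88 + 0.1219×166.27 + 0.1027×312.82 = 117.1851 per 1,000.
District 5: 0.1361×10.89 + 0.2066×33.13 + 0.1137×82.79 + 0.1617×169.76 + 0.1573×295.72 + 0.1219×300.14 + 0.1027×404.20 = 169.8038 per 1,000.
Ratio = 117.1851 ÷ 169.8038 = 0.69012.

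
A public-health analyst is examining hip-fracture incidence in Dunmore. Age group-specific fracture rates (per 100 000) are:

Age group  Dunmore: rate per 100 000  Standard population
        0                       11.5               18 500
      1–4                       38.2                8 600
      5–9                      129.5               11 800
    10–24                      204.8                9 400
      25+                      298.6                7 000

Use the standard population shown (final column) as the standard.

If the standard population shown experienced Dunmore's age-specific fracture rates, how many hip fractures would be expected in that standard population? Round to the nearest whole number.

Expected hip fractures = Σ (standard pop × age-specific rate ÷ 100 000)
= 18 500×11.5/100 000 + 8 600×38.2/100 000 + 11 800×129.5/100 000 + 9 400×204.8/100 000 + 7 000×298.6/100 000
= 2.13 + 3.29 + 15.28 + 19.25 + 20.90 = 60.85.

61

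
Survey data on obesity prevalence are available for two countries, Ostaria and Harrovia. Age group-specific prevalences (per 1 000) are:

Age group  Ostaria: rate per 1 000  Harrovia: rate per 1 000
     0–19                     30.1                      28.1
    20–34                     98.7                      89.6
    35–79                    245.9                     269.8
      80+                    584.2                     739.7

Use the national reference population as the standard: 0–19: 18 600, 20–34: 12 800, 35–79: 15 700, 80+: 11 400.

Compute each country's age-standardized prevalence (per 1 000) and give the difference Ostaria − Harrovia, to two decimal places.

-34.09

Standard total = 58 500; weights = 0.3179, 0.2188, 0.2684, 0.1949.
Ostaria: 0.3179×30.1 + 0.2188×98.7 + 0.2684×245.9 + 0.1949×584.2 = 211.0039 per 1 000.
Harrovia: 0.3179×28.1 + 0.2188×89.6 + 0.2684×269.8 + 0.1949×739.7 = 245.0937 per 1 000.
Difference = 211.0039 − 245.0937 = -34.0897.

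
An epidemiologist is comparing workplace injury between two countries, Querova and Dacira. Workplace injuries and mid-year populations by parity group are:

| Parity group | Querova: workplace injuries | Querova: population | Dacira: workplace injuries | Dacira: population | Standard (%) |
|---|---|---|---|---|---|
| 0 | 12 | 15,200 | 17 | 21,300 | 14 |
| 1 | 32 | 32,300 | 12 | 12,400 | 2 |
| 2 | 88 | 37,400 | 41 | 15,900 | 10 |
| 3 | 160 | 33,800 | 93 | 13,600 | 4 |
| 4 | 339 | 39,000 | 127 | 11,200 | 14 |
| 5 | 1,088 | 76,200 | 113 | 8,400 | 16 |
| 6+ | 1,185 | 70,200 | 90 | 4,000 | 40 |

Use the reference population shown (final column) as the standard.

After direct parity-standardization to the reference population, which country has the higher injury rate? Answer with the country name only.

Parity-specific rates per 10,000 for Querova: 7.89, 9.91, 23.53, 47.34, 86.92, 142.78, 168.80.
For Dacira: 7.98, 9.68, 25.79, 68.38, 113.39, 134.52, 225.00.
Standard weights: 0.14, 0.02, 0.10, 0.04, 0.14, 0.16, 0.40.
Querova: 0.1400×7.89 + 0.0200×9.91 + 0.1000×23.53 + 0.0400×47.34 + 0.1400×86.92 + 0.1600×142.78 + 0.4000×168.80 = 108.0856 per 10,000.
Dacira: 0.1400×7.98 + 0.0200×9.68 + 0.1000×25.79 + 0.0400×68.38 + 0.1400×113.39 + 0.1600×134.52 + 0.4000×225.00 = 134.0236 per 10,000.
The crude rates (95.49 vs 56.80) would put Querova higher, but that reflects its parity composition; once standardized to a common parity structure, Dacira has the higher underlying rate.

Dacira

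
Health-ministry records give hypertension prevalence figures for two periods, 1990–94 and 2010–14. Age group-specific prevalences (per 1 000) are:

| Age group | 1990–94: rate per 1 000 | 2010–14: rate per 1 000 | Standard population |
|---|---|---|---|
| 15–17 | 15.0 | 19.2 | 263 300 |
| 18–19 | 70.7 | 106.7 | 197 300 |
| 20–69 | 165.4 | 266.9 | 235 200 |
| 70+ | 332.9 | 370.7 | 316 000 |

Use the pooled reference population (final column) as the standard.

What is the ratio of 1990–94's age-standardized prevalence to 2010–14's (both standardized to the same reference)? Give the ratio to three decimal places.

Standard total = 1 011 800; weights = 0.2602, 0.1950, 0.2325, 0.3123.
1990–94: 0.2602×15.0 + 0.1950×70.7 + 0.2325×165.4 + 0.3123×332.9 = 160.1078 per 1 000.
2010–14: 0.2602×19.2 + 0.1950×106.7 + 0.2325×266.9 + 0.3123×370.7 = 203.6206 per 1 000.
Ratio = 160.1078 ÷ 203.6206 = 0.78630.

0.786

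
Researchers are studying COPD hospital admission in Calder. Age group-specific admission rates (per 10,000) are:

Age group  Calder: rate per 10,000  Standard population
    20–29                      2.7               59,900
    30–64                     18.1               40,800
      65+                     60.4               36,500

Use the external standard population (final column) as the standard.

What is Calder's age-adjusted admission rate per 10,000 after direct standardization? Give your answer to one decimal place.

22.6

Standard total = 137,200; weights = 0.4366, 0.2974, 0.2660.
Standardized rate: 0.4366×2.7 + 0.2974×18.1 + 0.2660×60.4 = 22.6298 per 10,000.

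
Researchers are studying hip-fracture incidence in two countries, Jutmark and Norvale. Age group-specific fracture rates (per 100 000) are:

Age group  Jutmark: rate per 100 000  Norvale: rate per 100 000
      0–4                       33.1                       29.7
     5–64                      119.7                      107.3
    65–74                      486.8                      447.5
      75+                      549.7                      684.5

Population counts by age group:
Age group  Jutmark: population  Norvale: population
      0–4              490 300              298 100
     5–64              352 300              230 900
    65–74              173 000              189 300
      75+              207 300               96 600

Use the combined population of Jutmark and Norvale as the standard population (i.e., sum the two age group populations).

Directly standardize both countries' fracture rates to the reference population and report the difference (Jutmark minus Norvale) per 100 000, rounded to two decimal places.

Combined standard total = 2 037 800; weights = 0.3869, 0.2862, 0.1778, 0.1491.
Jutmark: 0.3869×33.1 + 0.2862×119.7 + 0.1778×486.8 + 0.1491×549.7 = 215.5886 per 100 000.
Norvale: 0.3869×29.7 + 0.2862×107.3 + 0.1778×447.5 + 0.1491×684.5 = 223.8402 per 100 000.
Difference = 215.5886 − 223.8402 = -8.2516.

-8.25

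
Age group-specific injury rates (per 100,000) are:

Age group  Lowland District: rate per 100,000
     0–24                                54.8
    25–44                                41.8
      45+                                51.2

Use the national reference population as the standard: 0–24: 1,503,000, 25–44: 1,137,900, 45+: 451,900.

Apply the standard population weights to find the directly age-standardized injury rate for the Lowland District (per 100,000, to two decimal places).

Standard total = 3,092,800; weights = 0.4860, 0.3679, 0.1461.
Standardized rate: 0.4860×54.8 + 0.3679×41.8 + 0.1461×51.2 = 49.4910 per 100,000.

49.49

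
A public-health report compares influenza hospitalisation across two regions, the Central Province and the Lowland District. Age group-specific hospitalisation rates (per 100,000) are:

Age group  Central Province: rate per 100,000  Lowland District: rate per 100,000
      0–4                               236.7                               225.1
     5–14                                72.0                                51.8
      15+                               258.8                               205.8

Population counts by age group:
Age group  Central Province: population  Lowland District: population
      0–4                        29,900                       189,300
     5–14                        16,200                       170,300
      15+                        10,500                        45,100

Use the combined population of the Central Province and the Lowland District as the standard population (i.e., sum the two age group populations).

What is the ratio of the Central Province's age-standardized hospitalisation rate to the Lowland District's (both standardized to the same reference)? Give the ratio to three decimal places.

Combined standard total = 461,300; weights = 0.4752, 0.4043, 0.1205.
The Central Province: 0.4752×236.7 + 0.4043×72.0 + 0.1205×258.8 = 172.7768 per 100,000.
The Lowland District: 0.4752×225.1 + 0.4043×51.8 + 0.1205×205.8 = 152.7100 per 100,000.
Ratio = 172.7768 ÷ 152.7100 = 1.13140.

1.131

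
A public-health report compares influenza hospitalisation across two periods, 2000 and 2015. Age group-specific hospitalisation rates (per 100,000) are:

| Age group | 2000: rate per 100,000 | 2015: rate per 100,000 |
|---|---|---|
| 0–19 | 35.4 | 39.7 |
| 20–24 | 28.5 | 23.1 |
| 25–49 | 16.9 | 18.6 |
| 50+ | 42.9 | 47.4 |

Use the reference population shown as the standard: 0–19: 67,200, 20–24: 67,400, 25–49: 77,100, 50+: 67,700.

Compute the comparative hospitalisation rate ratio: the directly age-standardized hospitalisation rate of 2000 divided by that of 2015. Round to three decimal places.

0.959

Standard total = 279,400; weights = 0.2405, 0.2412, 0.2759, 0.2423.
2000: 0.2405×35.4 + 0.2412×28.5 + 0.2759×16.9 + 0.2423×42.9 = 30.4477 per 100,000.
2015: 0.2405×39.7 + 0.2412×23.1 + 0.2759×18.6 + 0.2423×47.4 = 31.7388 per 100,000.
Ratio = 30.4477 ÷ 31.7388 = 0.95932.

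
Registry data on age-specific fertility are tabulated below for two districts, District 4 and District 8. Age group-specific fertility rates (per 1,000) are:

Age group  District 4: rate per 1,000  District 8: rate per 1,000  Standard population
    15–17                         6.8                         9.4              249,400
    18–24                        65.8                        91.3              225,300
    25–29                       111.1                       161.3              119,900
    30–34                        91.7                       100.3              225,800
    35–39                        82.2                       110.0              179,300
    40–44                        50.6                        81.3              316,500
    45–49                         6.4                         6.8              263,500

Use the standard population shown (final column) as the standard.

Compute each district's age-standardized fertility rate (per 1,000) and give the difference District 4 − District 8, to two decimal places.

-18.46

Standard total = 1,579,700; weights = 0.1579, 0.1426, 0.0759, 0.1429, 0.1135, 0.2004, 0.1668.
District 4: 0.1579×6.8 + 0.1426×65.8 + 0.0759×111.1 + 0.1429×91.7 + 0.1135×82.2 + 0.2004×50.6 + 0.1668×6.4 = 52.5335 per 1,000.
District 8: 0.1579×9.4 + 0.1426×91.3 + 0.0759×161.3 + 0.1429×100.3 + 0.1135×110.0 + 0.2004×81.3 + 0.1668×6.8 = 70.9933 per 1,000.
Difference = 52.5335 − 70.9933 = -18.4598.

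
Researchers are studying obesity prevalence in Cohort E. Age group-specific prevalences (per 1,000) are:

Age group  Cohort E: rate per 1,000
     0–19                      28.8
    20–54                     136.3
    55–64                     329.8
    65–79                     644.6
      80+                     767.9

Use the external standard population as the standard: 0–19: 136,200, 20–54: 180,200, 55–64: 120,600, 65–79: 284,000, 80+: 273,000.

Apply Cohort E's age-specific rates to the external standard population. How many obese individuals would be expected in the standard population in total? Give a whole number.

Expected obese individuals = Σ (standard pop × age-specific rate ÷ 1,000)
= 136,200×28.8/1,000 + 180,200×136.3/1,000 + 120,600×329.8/1,000 + 284,000×644.6/1,000 + 273,000×767.9/1,000
= 3922.56 + 24561.26 + 39773.88 + 183066.40 + 209636.70 = 460960.80.

460961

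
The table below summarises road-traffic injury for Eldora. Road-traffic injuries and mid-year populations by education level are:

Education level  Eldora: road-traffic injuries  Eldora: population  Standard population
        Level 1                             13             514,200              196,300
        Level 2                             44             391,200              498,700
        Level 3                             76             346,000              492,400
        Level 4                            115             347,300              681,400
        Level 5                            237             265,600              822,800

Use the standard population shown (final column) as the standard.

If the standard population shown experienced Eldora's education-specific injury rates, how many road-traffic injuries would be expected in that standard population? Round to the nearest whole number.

1129

Education-specific rates per 100,000 for Eldora: 2.53, 11.25, 21.97, 33.11, 89.23.
Expected road-traffic injuries = Σ (standard pop × education-specific rate ÷ 100,000)
= 196,300×2.53/100,000 + 498,700×11.25/100,000 + 492,400×21.97/100,000 + 681,400×33.11/100,000 + 822,800×89.23/100,000
= 4.96 + 56.09 + 108.16 + 225.63 + 734.20 = 1129.04.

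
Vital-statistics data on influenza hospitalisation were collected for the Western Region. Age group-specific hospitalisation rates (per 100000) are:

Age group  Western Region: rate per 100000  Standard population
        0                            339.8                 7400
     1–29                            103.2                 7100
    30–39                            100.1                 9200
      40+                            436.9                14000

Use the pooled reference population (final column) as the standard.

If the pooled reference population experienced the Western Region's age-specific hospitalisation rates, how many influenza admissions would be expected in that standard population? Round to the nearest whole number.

Expected influenza admissions = Σ (standard pop × age-specific rate ÷ 100000)
= 7400×339.8/100000 + 7100×103.2/100000 + 9200×100.1/100000 + 14000×436.9/100000
= 25.15 + 7.33 + 9.21 + 61.17 = 102.85.

103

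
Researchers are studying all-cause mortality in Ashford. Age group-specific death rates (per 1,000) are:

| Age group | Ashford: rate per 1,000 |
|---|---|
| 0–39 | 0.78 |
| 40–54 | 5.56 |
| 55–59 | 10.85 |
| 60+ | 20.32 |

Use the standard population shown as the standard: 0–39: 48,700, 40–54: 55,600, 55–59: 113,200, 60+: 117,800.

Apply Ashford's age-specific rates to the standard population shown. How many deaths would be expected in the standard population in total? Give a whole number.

Expected deaths = Σ (standard pop × age-specific rate ÷ 1,000)
= 48,700×0.78/1,000 + 55,600×5.56/1,000 + 113,200×10.85/1,000 + 117,800×20.32/1,000
= 37.99 + 309.14 + 1228.22 + 2393.70 = 3969.04.

3969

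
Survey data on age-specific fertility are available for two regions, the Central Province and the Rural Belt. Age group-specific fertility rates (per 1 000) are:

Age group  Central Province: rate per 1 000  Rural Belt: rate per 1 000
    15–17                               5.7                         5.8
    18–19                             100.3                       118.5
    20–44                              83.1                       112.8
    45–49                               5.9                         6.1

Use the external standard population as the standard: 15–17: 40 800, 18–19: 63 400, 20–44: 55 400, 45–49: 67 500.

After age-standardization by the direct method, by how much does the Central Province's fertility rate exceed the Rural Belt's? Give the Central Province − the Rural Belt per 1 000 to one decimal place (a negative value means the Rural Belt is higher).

Standard total = 227 100; weights = 0.1797, 0.2792, 0.2439, 0.2972.
The Central Province: 0.1797×5.7 + 0.2792×100.3 + 0.2439×83.1 + 0.2972×5.9 = 51.0505 per 1 000.
The Rural Belt: 0.1797×5.8 + 0.2792×118.5 + 0.2439×112.8 + 0.2972×6.1 = 63.4540 per 1 000.
Difference = 51.0505 − 63.4540 = -12.4035.

-12.4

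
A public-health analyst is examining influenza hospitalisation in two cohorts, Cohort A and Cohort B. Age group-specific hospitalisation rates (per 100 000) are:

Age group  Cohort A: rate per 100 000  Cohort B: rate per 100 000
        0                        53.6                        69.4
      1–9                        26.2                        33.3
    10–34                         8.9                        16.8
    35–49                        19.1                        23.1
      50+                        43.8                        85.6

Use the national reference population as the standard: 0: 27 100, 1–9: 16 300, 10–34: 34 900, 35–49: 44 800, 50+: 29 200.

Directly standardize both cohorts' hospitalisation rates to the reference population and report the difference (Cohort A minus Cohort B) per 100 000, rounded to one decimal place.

Standard total = 152 300; weights = 0.1779, 0.1070, 0.2292, 0.2942, 0.1917.
Cohort A: 0.1779×53.6 + 0.1070×26.2 + 0.2292×8.9 + 0.2942×19.1 + 0.1917×43.8 = 28.3970 per 100 000.
Cohort B: 0.1779×69.4 + 0.1070×33.3 + 0.2292×16.8 + 0.2942×23.1 + 0.1917×85.6 = 42.9695 per 100 000.
Difference = 28.3970 − 42.9695 = -14.5724.

-14.6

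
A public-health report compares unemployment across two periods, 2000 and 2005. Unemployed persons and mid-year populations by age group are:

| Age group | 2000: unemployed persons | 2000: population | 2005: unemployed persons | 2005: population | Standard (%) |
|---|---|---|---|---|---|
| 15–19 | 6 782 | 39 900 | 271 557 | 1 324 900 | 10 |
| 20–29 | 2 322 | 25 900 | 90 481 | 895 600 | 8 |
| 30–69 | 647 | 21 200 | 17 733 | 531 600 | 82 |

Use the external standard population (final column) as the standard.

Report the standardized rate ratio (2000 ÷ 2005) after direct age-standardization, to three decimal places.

0.880

Age-specific rates per 1 000 for 2000: 169.975, 89.653, 30.519.
For 2005: 204.964, 101.028, 33.358.
Standard weights: 0.10, 0.08, 0.82.
2000: 0.1000×169.975 + 0.0800×89.653 + 0.8200×30.519 = 49.1952 per 1 000.
2005: 0.1000×204.964 + 0.0800×101.028 + 0.8200×33.358 = 55.9321 per 1 000.
Ratio = 49.1952 ÷ 55.9321 = 0.87955.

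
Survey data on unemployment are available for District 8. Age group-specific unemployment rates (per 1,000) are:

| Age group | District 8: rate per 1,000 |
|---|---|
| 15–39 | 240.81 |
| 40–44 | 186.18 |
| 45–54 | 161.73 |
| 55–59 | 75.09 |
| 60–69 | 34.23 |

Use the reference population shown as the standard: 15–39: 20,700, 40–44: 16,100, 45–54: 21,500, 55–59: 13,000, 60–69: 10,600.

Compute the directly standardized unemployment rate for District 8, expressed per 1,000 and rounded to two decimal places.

156.27

Standard total = 81,900; weights = 0.2527, 0.1966, 0.2625, 0.1587, 0.1294.
Standardized rate: 0.2527×240.81 + 0.1966×186.18 + 0.2625×161.73 + 0.1587×75.09 + 0.1294×34.23 = 156.2695 per 1,000.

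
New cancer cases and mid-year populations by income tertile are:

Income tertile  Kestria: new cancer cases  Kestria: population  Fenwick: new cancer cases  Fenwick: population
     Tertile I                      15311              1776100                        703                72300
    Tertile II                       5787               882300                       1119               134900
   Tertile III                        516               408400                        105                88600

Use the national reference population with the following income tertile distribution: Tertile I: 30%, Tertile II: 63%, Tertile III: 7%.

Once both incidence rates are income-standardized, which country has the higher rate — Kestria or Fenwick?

Income-specific rates per 100000 for Kestria: 862.06, 655.90, 126.35.
For Fenwick: 972.34, 829.50, 118.51.
Standard weights: 0.30, 0.63, 0.07.
Kestria: 0.3000×862.06 + 0.6300×655.90 + 0.0700×126.35 = 680.6781 per 100000.
Fenwick: 0.3000×972.34 + 0.6300×829.50 + 0.0700×118.51 = 822.5841 per 100000.
The crude rates (704.77 vs 651.45) would put Kestria higher, but that reflects its income composition; once standardized to a common income structure, Fenwick has the higher underlying rate.

Fenwick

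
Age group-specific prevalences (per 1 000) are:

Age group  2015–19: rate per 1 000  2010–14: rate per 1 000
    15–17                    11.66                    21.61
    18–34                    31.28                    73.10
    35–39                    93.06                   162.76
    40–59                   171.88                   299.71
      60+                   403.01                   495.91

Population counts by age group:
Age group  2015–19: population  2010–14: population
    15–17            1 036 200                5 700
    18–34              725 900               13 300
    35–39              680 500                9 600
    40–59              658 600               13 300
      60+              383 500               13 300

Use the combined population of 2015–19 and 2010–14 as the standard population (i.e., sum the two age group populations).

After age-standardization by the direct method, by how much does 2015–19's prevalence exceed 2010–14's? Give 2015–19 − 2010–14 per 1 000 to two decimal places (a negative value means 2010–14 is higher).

-59.93

Combined standard total = 3 539 900; weights = 0.2943, 0.2088, 0.1949, 0.1898, 0.1121.
2015–19: 0.2943×11.66 + 0.2088×31.28 + 0.1949×93.06 + 0.1898×171.88 + 0.1121×403.01 = 105.9047 per 1 000.
2010–14: 0.2943×21.61 + 0.2088×73.10 + 0.1949×162.76 + 0.1898×299.71 + 0.1121×495.91 = 165.8306 per 1 000.
Difference = 105.9047 − 165.8306 = -59.9260.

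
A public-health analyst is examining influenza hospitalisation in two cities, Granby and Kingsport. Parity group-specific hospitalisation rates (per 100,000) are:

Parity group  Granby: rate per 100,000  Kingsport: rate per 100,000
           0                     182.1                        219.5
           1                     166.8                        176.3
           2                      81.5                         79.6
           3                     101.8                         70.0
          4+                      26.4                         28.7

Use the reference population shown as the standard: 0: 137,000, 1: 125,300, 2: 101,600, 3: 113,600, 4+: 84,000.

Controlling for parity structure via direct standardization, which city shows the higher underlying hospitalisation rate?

Kingsport

Standard total = 561,500; weights = 0.2440, 0.2232, 0.1809, 0.2023, 0.1496.
Granby: 0.2440×182.1 + 0.2232×166.8 + 0.1809×81.5 + 0.2023×101.8 + 0.1496×26.4 = 120.9443 per 100,000.
Kingsport: 0.2440×219.5 + 0.2232×176.3 + 0.1809×79.6 + 0.2023×70.0 + 0.1496×28.7 = 125.7561 per 100,000.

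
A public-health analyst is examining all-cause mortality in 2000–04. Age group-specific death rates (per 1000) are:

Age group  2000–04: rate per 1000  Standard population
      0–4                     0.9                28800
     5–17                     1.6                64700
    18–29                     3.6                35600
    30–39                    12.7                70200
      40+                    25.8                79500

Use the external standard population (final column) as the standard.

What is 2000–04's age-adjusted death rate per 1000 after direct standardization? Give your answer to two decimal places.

Standard total = 278800; weights = 0.1033, 0.2321, 0.1277, 0.2518, 0.2852.
Standardized rate: 0.1033×0.9 + 0.2321×1.6 + 0.1277×3.6 + 0.2518×12.7 + 0.2852×25.8 = 11.4786 per 1000.

11.48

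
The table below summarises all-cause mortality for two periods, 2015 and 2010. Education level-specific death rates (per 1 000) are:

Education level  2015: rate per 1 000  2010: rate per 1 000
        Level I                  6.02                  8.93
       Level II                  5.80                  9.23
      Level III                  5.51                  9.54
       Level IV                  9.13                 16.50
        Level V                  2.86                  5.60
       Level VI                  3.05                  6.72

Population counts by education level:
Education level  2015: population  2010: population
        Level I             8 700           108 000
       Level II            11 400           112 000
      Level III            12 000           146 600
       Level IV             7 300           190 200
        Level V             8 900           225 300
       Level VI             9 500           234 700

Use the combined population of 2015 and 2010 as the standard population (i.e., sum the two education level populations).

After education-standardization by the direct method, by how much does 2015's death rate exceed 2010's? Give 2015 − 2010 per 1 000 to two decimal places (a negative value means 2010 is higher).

-4.09

Combined standard total = 1 074 600; weights = 0.1086, 0.1148, 0.1476, 0.1838, 0.2179, 0.2272.
2015: 0.1086×6.02 + 0.1148×5.80 + 0.1476×5.51 + 0.1838×9.13 + 0.2179×2.86 + 0.2272×3.05 = 5.1274 per 1 000.
2010: 0.1086×8.93 + 0.1148×9.23 + 0.1476×9.54 + 0.1838×16.50 + 0.2179×5.60 + 0.2272×6.72 = 9.2178 per 1 000.
Difference = 5.1274 − 9.2178 = -4.0904.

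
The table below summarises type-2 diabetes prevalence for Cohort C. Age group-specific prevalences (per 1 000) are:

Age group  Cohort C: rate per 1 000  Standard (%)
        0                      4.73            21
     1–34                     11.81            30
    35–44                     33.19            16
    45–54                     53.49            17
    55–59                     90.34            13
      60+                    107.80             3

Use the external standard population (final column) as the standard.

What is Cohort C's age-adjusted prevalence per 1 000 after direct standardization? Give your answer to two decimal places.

Standard weights: 0.21, 0.30, 0.16, 0.17, 0.13, 0.03.
Standardized rate: 0.2100×4.73 + 0.3000×11.81 + 0.1600×33.19 + 0.1700×53.49 + 0.1300×90.34 + 0.0300×107.80 = 33.9182 per 1 000.

33.92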